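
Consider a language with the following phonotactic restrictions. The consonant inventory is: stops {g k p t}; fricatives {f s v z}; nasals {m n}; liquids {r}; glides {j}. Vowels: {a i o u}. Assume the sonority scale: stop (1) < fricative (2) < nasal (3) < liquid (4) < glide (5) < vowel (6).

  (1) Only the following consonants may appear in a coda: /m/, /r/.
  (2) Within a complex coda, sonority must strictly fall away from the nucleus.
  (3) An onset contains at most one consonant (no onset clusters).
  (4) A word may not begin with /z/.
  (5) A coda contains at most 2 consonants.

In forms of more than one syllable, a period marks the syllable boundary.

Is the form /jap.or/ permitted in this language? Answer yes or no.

/jap.or/ — violates constraint 1: syllable 1 coda contains /p/, which is not a licensed coda consonant → not permitted

no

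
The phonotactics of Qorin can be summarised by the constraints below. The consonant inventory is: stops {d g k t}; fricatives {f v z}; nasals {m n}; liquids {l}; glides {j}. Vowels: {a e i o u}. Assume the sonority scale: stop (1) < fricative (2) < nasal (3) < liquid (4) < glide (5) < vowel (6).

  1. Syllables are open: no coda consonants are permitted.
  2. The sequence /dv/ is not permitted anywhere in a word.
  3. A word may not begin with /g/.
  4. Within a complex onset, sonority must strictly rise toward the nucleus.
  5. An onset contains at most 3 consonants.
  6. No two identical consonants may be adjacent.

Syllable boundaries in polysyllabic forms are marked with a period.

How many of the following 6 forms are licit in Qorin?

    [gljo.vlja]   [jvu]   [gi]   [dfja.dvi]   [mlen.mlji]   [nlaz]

[gljo.vlja] — violates constraint 3: word begins with /g/ → illicit
[jvu] — violates constraint 4: syllable 1 onset /jv/: /j/ (glide, 5) → /v/ (fricative, 2) does not rise → illicit
[gi] — violates constraint 3: word begins with /g/ → illicit
[dfja.dvi] — violates constraint 2: contains banned sequence /dv/ → illicit
[mlen.mlji] — violates constraint 1: syllable 1 coda /n/ has 1 consonant (> 0) → illicit
[nlaz] — violates constraint 1: syllable 1 coda /z/ has 1 consonant (> 0) → illicit
No form is licit → 0.

0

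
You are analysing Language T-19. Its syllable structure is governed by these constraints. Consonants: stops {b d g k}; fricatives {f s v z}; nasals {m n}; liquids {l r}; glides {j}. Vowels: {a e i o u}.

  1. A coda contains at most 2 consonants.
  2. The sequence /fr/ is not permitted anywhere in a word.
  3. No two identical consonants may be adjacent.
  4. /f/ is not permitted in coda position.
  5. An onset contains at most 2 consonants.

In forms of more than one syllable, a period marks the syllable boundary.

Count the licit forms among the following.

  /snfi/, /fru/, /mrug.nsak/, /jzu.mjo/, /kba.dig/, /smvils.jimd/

/snfi/ — violates constraint 5: syllable 1 onset /snf/ has 3 consonants (> 2) → illicit
/fru/ — violates constraint 2: contains banned sequence /fr/ → illicit
/mrug.nsak/ — σ1 onset /mr/ (2C), coda /g/ ok; σ2 onset /ns/ (2C), coda /k/ ok → licit
/jzu.mjo/ — σ1 onset /jz/ (2C), coda /∅/ ok; σ2 onset /mj/ (2C), coda /∅/ ok → licit
/kba.dig/ — σ1 onset /kb/ (2C), coda /∅/ ok; σ2 onset /d/, coda /g/ ok → licit
/smvils.jimd/ — violates constraint 5: syllable 1 onset /smv/ has 3 consonants (> 2) → illicit
Licit: /mrug.nsak/, /jzu.mjo/, /kba.dig/ → 3.

3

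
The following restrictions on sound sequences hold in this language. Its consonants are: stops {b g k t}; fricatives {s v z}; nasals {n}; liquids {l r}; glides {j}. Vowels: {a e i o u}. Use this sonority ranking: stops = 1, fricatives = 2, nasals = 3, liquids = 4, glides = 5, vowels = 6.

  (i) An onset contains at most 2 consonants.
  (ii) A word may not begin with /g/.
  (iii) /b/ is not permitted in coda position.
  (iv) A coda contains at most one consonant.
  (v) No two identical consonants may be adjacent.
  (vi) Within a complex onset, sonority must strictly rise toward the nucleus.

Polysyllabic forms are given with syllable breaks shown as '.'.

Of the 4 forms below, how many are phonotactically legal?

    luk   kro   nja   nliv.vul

3

luk — σ1 onset /l/, coda /k/ ok → phonotactically legal
kro — σ1 onset /kr/ (1→4 rises), coda /∅/ ok → phonotactically legal
nja — σ1 onset /nj/ (3→5 rises), coda /∅/ ok → phonotactically legal
nliv.vul — violates constraint (v): adjacent identical consonants /vv/ → phonotactically illegal
Phonotactically legal: luk, kro, nja → 3.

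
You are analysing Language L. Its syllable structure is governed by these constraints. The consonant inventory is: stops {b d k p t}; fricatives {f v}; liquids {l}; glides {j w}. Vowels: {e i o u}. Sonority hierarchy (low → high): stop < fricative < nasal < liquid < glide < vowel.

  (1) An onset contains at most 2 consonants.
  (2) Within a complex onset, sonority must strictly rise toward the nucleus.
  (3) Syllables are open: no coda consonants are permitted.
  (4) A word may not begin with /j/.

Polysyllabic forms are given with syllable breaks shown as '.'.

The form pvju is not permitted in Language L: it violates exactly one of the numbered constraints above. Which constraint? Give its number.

1

pvju: syllable 1 onset /pvj/ has 3 consonants (> 2).
This is a violation of constraint 1: "An onset contains at most 2 consonants."
The remaining constraints (2, 3, 4) are satisfied.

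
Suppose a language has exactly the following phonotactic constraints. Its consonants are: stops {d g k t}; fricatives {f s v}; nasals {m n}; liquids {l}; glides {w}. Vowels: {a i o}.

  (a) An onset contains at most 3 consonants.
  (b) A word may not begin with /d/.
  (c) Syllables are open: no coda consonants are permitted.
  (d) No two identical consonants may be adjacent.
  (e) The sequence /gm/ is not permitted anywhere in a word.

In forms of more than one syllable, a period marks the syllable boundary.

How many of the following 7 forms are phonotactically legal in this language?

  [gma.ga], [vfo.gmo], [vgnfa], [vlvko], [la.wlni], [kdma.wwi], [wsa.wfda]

2

[gma.ga] — violates constraint (e): contains banned sequence /gm/ → phonotactically illegal
[vfo.gmo] — violates constraint (e): contains banned sequence /gm/ → phonotactically illegal
[vgnfa] — violates constraint (a): syllable 1 onset /vgnf/ has 4 consonants (> 3) → phonotactically illegal
[vlvko] — violates constraint (a): syllable 1 onset /vlvk/ has 4 consonants (> 3) → phonotactically illegal
[la.wlni] — σ1 onset /l/, coda /∅/ ok; σ2 onset /wln/ (3C), coda /∅/ ok → phonotactically legal
[kdma.wwi] — violates constraint (d): adjacent identical consonants /ww/ → phonotactically illegal
[wsa.wfda] — σ1 onset /ws/ (2C), coda /∅/ ok; σ2 onset /wfd/ (3C), coda /∅/ ok → phonotactically legal
Phonotactically legal: [la.wlni], [wsa.wfda] → 2.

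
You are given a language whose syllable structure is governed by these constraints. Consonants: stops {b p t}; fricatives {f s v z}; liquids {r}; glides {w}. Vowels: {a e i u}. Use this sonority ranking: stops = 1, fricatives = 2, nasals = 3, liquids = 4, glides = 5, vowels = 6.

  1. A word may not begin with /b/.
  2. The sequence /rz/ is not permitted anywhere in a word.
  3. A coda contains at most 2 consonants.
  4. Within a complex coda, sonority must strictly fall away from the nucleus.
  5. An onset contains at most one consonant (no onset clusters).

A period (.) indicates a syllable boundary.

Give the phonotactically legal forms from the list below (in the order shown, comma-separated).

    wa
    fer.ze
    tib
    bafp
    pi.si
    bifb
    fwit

wa — σ1 onset /w/, coda /∅/ ok → phonotactically legal
fer.ze — violates constraint 2: contains banned sequence /rz/ → phonotactically illegal
tib — σ1 onset /t/, coda /b/ ok → phonotactically legal
bafp — violates constraint 1: word begins with /b/ → phonotactically illegal
pi.si — σ1 onset /p/, coda /∅/ ok; σ2 onset /s/, coda /∅/ ok → phonotactically legal
bifb — violates constraint 1: word begins with /b/ → phonotactically illegal
fwit — violates constraint 5: syllable 1 onset /fw/ has 2 consonants (> 1) → phonotactically illegal

wa, tib, pi.si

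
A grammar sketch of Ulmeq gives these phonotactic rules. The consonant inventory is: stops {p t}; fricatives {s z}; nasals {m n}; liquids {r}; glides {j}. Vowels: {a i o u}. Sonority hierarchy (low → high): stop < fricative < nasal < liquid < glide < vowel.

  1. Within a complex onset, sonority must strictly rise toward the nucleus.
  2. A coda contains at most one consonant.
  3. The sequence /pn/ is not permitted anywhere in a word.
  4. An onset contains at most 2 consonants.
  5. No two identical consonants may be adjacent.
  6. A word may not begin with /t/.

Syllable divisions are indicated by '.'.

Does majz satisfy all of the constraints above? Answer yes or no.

no

majz — violates constraint 2: syllable 1 coda /jz/ has 2 consonants (> 1) → illicit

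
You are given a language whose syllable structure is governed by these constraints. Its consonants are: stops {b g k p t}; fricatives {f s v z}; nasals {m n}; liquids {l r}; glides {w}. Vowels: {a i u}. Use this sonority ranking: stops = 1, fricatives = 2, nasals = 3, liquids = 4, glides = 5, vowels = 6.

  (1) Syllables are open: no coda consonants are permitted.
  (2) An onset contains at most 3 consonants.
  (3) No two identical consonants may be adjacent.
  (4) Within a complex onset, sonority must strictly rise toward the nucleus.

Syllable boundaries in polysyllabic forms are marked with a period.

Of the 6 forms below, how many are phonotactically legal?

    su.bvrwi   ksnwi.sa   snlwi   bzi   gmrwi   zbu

su.bvrwi — violates constraint 2: syllable 2 onset /bvrw/ has 4 consonants (> 3) → phonotactically illegal
ksnwi.sa — violates constraint 2: syllable 1 onset /ksnw/ has 4 consonants (> 3) → phonotactically illegal
snlwi — violates constraint 2: syllable 1 onset /snlw/ has 4 consonants (> 3) → phonotactically illegal
bzi — σ1 onset /bz/ (1→2 rises), coda /∅/ ok → phonotactically legal
gmrwi — violates constraint 2: syllable 1 onset /gmrw/ has 4 consonants (> 3) → phonotactically illegal
zbu — violates constraint 4: syllable 1 onset /zb/: /z/ (fricative, 2) → /b/ (stop, 1) does not rise → phonotactically illegal
Phonotactically legal: bzi → 1.

1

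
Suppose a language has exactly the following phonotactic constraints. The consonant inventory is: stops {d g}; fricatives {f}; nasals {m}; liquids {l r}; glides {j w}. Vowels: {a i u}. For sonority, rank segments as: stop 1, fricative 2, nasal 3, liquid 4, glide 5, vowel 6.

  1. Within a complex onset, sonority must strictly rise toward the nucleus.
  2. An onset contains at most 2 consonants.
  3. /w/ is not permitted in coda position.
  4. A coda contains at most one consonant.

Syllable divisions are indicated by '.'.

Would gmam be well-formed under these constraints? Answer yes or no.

gmam — σ1 onset /gm/ (1→3 rises), coda /m/ ok → well-formed

yes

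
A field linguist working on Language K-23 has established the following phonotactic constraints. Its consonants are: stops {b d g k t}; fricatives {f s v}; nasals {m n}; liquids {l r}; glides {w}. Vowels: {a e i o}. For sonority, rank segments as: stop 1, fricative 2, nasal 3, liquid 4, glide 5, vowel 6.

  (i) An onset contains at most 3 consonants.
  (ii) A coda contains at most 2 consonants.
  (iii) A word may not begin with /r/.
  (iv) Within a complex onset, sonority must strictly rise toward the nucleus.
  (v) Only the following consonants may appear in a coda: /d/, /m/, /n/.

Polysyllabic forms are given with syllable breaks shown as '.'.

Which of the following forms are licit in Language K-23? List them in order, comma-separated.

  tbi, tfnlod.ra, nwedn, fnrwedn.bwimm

nwedn

tbi — violates constraint (iv): syllable 1 onset /tb/: /t/ (stop, 1) → /b/ (stop, 1) does not rise → illicit
tfnlod.ra — violates constraint (i): syllable 1 onset /tfnl/ has 4 consonants (> 3) → illicit
nwedn — σ1 onset /nw/ (3→5 rises), coda /dn/ (2C) ok → licit
fnrwedn.bwimm — violates constraint (i): syllable 1 onset /fnrw/ has 4 consonants (> 3) → illicit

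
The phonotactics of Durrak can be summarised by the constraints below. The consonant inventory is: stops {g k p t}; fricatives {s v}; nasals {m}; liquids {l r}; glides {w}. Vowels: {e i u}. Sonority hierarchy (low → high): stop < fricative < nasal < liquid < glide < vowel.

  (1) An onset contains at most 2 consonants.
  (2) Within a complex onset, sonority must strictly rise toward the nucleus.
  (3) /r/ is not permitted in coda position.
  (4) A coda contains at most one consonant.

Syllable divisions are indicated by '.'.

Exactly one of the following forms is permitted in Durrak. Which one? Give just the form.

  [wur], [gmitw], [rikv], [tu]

[wur] — violates constraint 3: syllable 1 coda contains /r/ → not permitted
[gmitw] — violates constraint 4: syllable 1 coda /tw/ has 2 consonants (> 1) → not permitted
[rikv] — violates constraint 4: syllable 1 coda /kv/ has 2 consonants (> 1) → not permitted
[tu] — σ1 onset /t/, coda /∅/ ok → permitted

[tu]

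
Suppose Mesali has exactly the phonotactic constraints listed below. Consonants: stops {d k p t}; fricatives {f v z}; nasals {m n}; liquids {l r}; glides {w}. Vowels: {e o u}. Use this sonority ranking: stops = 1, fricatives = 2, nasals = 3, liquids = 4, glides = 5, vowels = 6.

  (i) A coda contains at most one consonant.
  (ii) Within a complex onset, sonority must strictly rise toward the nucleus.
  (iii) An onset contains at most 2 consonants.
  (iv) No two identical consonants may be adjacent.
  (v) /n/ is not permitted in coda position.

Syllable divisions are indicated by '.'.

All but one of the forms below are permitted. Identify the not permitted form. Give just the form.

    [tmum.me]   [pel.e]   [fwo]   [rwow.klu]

[tmum.me]

[tmum.me] — violates constraint (iv): adjacent identical consonants /mm/ → not permitted
[pel.e] — σ1 onset /p/, coda /l/ ok; σ2 onset /∅/, coda /∅/ ok → permitted
[fwo] — σ1 onset /fw/ (2→5 rises), coda /∅/ ok → permitted
[rwow.klu] — σ1 onset /rw/ (4→5 rises), coda /w/ ok; σ2 onset /kl/ (1→4 rises), coda /∅/ ok → permitted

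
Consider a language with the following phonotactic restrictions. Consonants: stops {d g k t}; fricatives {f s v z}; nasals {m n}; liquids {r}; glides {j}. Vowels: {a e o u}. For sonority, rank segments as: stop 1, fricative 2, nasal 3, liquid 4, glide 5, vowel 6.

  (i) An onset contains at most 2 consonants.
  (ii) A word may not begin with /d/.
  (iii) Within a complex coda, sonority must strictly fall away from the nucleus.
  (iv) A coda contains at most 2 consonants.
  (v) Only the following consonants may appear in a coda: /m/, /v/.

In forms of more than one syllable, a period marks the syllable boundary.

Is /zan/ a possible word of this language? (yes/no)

/zan/ — violates constraint (v): syllable 1 coda contains /n/, which is not a licensed coda consonant → phonotactically illegal

no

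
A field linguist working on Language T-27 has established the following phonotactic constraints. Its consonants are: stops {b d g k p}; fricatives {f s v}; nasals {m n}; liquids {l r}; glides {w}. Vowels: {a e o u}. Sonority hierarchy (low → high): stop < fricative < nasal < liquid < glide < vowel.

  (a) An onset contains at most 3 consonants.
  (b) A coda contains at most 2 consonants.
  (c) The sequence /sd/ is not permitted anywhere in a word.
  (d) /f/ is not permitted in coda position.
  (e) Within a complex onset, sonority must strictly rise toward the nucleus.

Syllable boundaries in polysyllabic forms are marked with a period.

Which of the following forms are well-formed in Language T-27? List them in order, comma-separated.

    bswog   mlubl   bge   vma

bswog, mlubl, vma

bswog — σ1 onset /bsw/ (1→2→5 rises), coda /g/ ok → well-formed
mlubl — σ1 onset /ml/ (3→4 rises), coda /bl/ (2C) ok → well-formed
bge — violates constraint (e): syllable 1 onset /bg/: /b/ (stop, 1) → /g/ (stop, 1) does not rise → ill-formed
vma — σ1 onset /vm/ (2→3 rises), coda /∅/ ok → well-formed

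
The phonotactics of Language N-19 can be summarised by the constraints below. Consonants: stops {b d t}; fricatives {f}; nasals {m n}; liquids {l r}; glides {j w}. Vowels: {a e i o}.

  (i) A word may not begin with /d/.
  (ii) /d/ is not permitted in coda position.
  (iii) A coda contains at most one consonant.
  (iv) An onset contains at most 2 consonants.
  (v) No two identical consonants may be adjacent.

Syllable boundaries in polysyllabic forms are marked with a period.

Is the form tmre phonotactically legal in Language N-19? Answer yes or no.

no

tmre — violates constraint (iv): syllable 1 onset /tmr/ has 3 consonants (> 2) → phonotactically illegal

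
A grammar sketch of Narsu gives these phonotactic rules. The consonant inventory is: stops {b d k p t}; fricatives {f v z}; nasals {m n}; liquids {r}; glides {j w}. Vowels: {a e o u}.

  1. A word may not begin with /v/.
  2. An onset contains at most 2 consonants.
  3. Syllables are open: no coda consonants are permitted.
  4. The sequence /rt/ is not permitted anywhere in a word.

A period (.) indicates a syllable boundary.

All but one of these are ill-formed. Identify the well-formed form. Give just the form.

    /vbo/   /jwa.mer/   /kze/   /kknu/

/vbo/ — violates constraint 1: word begins with /v/ → ill-formed
/jwa.mer/ — violates constraint 3: syllable 2 coda /r/ has 1 consonant (> 0) → ill-formed
/kze/ — σ1 onset /kz/ (2C), coda /∅/ ok → well-formed
/kknu/ — violates constraint 2: syllable 1 onset /kkn/ has 3 consonants (> 2) → ill-formed

/kze/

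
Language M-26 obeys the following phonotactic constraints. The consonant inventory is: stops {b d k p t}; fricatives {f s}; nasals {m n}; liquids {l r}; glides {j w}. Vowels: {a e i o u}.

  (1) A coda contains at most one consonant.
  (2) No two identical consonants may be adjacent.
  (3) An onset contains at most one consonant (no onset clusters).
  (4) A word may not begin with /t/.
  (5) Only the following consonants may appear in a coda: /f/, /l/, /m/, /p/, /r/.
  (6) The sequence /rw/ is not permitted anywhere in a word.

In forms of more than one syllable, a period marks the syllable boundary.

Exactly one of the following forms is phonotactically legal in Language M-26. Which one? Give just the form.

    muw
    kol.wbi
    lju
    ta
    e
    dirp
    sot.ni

muw — violates constraint 5: syllable 1 coda contains /w/, which is not a licensed coda consonant → phonotactically illegal
kol.wbi — violates constraint 3: syllable 2 onset /wb/ has 2 consonants (> 1) → phonotactically illegal
lju — violates constraint 3: syllable 1 onset /lj/ has 2 consonants (> 1) → phonotactically illegal
ta — violates constraint 4: word begins with /t/ → phonotactically illegal
e — σ1 onset /∅/, coda /∅/ ok → phonotactically legal
dirp — violates constraint 1: syllable 1 coda /rp/ has 2 consonants (> 1) → phonotactically illegal
sot.ni — violates constraint 5: syllable 1 coda contains /t/, which is not a licensed coda consonant → phonotactically illegal

e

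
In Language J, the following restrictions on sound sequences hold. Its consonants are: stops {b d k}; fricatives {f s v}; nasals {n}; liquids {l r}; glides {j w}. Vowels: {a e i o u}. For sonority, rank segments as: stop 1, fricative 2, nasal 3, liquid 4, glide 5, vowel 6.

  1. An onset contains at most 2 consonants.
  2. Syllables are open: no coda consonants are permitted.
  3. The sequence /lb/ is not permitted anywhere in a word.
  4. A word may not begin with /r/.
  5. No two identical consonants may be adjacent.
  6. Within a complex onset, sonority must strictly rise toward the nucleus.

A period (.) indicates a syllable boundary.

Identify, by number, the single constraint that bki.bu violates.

6

bki.bu: syllable 1 onset /bk/: /b/ (stop, 1) → /k/ (stop, 1) does not rise.
This is a violation of constraint 6: "Within a complex onset, sonority must strictly rise toward the nucleus."
The remaining constraints (1, 2, 3, 4, 5) are satisfied.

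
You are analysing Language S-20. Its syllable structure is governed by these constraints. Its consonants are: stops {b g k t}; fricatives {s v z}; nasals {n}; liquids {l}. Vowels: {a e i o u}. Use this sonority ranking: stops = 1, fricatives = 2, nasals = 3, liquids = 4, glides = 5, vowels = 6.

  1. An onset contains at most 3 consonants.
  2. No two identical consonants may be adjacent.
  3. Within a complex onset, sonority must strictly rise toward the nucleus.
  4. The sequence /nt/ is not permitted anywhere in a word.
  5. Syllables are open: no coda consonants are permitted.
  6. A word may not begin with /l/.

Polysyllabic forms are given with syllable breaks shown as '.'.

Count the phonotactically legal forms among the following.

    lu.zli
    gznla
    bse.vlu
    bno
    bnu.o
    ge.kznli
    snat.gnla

3

lu.zli — violates constraint 6: word begins with /l/ → phonotactically illegal
gznla — violates constraint 1: syllable 1 onset /gznl/ has 4 consonants (> 3) → phonotactically illegal
bse.vlu — σ1 onset /bs/ (1→2 rises), coda /∅/ ok; σ2 onset /vl/ (2→4 rises), coda /∅/ ok → phonotactically legal
bno — σ1 onset /bn/ (1→3 rises), coda /∅/ ok → phonotactically legal
bnu.o — σ1 onset /bn/ (1→3 rises), coda /∅/ ok; σ2 onset /∅/, coda /∅/ ok → phonotactically legal
ge.kznli — violates constraint 1: syllable 2 onset /kznl/ has 4 consonants (> 3) → phonotactically illegal
snat.gnla — violates constraint 5: syllable 1 coda /t/ has 1 consonant (> 0) → phonotactically illegal
Phonotactically legal: bse.vlu, bno, bnu.o → 3.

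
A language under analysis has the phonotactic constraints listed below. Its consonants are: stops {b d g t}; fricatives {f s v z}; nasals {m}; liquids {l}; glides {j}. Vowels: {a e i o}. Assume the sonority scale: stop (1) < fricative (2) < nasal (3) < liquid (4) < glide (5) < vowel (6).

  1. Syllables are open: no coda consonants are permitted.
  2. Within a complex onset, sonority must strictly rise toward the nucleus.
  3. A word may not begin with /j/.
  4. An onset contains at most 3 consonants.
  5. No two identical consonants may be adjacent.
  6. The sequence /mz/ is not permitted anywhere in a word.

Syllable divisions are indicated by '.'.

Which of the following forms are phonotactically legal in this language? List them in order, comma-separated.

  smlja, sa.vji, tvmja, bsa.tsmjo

sa.vji

smlja — violates constraint 4: syllable 1 onset /smlj/ has 4 consonants (> 3) → phonotactically illegal
sa.vji — σ1 onset /s/, coda /∅/ ok; σ2 onset /vj/ (2→5 rises), coda /∅/ ok → phonotactically legal
tvmja — violates constraint 4: syllable 1 onset /tvmj/ has 4 consonants (> 3) → phonotactically illegal
bsa.tsmjo — violates constraint 4: syllable 2 onset /tsmj/ has 4 consonants (> 3) → phonotactically illegal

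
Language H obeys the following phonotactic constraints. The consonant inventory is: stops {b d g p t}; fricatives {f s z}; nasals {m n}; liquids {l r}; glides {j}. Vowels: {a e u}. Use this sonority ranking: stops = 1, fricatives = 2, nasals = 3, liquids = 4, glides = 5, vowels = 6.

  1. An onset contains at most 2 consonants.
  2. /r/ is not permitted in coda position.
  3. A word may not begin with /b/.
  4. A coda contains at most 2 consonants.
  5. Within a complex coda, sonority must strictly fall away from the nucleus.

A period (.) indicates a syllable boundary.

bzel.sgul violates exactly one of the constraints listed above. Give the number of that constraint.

bzel.sgul: word begins with /b/.
This is a violation of constraint 3: "A word may not begin with /b/."
The remaining constraints (1, 2, 4, 5) are satisfied.

3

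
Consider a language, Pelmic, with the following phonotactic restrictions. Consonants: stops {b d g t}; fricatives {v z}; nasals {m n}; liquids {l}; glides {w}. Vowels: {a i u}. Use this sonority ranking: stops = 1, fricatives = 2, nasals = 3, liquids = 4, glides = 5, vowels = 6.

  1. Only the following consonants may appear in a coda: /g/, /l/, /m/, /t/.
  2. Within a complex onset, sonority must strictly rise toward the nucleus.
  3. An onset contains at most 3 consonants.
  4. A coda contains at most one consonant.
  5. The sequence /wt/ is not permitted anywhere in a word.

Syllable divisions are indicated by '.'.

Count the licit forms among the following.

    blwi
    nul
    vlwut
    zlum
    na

5

blwi — σ1 onset /blw/ (1→4→5 rises), coda /∅/ ok → licit
nul — σ1 onset /n/, coda /l/ ok → licit
vlwut — σ1 onset /vlw/ (2→4→5 rises), coda /t/ ok → licit
zlum — σ1 onset /zl/ (2→4 rises), coda /m/ ok → licit
na — σ1 onset /n/, coda /∅/ ok → licit
Licit: blwi, nul, vlwut, zlum, na → 5.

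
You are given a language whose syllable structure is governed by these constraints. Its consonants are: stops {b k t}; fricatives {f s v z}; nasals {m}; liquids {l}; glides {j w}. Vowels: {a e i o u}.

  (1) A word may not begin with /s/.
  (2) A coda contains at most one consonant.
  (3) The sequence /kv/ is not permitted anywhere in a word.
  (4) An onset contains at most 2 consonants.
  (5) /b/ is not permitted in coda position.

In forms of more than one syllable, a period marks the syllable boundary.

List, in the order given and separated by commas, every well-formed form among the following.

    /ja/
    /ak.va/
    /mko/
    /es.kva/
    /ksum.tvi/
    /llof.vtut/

/ja/, /mko/, /ksum.tvi/, /llof.vtut/

/ja/ — σ1 onset /j/, coda /∅/ ok → well-formed
/ak.va/ — violates constraint 3: contains banned sequence /kv/ → ill-formed
/mko/ — σ1 onset /mk/ (2C), coda /∅/ ok → well-formed
/es.kva/ — violates constraint 3: contains banned sequence /kv/ → ill-formed
/ksum.tvi/ — σ1 onset /ks/ (2C), coda /m/ ok; σ2 onset /tv/ (2C), coda /∅/ ok → well-formed
/llof.vtut/ — σ1 onset /ll/ (2C), coda /f/ ok; σ2 onset /vt/ (2C), coda /t/ ok → well-formed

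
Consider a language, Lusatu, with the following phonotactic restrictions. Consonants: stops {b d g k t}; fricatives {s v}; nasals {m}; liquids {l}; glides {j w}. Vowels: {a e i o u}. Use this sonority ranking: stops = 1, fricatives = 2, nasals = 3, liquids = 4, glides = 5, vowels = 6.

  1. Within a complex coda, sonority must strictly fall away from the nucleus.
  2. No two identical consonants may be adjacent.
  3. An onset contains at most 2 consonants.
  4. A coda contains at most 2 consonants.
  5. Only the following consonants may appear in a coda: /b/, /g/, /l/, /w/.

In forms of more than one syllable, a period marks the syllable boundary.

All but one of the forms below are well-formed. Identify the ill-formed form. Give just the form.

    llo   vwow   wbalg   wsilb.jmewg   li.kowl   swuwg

llo

llo — violates constraint 2: adjacent identical consonants /ll/ → ill-formed
vwow — σ1 onset /vw/ (2C), coda /w/ ok → well-formed
wbalg — σ1 onset /wb/ (2C), coda /lg/ (4→1 falls) ok → well-formed
wsilb.jmewg — σ1 onset /ws/ (2C), coda /lb/ (4→1 falls) ok; σ2 onset /jm/ (2C), coda /wg/ (5→1 falls) ok → well-formed
li.kowl — σ1 onset /l/, coda /∅/ ok; σ2 onset /k/, coda /wl/ (5→4 falls) ok → well-formed
swuwg — σ1 onset /sw/ (2C), coda /wg/ (5→1 falls) ok → well-formed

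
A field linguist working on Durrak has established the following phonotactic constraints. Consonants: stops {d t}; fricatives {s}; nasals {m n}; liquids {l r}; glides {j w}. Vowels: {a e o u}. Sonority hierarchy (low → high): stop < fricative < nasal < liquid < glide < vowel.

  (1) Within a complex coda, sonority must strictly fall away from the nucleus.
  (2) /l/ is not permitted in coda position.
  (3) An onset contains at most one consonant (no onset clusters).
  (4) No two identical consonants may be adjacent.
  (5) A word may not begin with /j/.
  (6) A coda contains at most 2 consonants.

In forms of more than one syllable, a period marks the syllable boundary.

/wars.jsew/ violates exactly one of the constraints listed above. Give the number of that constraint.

3

/wars.jsew/: syllable 2 onset /js/ has 2 consonants (> 1).
This is a violation of constraint 3: "An onset contains at most one consonant (no onset clusters)."
The remaining constraints (1, 2, 4, 5, 6) are satisfied.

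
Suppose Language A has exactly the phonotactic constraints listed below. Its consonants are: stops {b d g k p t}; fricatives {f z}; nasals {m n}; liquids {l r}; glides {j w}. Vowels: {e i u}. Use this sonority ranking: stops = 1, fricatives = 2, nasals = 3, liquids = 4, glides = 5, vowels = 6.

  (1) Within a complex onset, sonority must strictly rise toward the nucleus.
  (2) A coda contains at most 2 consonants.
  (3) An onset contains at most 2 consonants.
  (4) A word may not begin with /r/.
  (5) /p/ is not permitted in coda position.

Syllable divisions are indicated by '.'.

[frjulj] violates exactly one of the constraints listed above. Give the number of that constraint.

3

[frjulj]: syllable 1 onset /frj/ has 3 consonants (> 2).
This is a violation of constraint 3: "An onset contains at most 2 consonants."
The remaining constraints (1, 2, 4, 5) are satisfied.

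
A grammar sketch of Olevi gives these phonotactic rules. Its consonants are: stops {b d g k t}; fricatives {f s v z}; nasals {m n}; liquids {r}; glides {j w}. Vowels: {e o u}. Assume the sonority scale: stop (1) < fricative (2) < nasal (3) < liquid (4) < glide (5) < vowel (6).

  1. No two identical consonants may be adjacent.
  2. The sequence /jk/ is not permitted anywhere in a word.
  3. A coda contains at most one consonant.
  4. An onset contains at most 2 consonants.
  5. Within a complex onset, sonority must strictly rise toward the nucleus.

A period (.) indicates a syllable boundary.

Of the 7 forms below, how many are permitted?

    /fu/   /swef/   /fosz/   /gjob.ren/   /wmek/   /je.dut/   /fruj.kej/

/fu/ — σ1 onset /f/, coda /∅/ ok → permitted
/swef/ — σ1 onset /sw/ (2→5 rises), coda /f/ ok → permitted
/fosz/ — violates constraint 3: syllable 1 coda /sz/ has 2 consonants (> 1) → not permitted
/gjob.ren/ — σ1 onset /gj/ (1→5 rises), coda /b/ ok; σ2 onset /r/, coda /n/ ok → permitted
/wmek/ — violates constraint 5: syllable 1 onset /wm/: /w/ (glide, 5) → /m/ (nasal, 3) does not rise → not permitted
/je.dut/ — σ1 onset /j/, coda /∅/ ok; σ2 onset /d/, coda /t/ ok → permitted
/fruj.kej/ — violates constraint 2: contains banned sequence /jk/ → not permitted
Permitted: /fu/, /swef/, /gjob.ren/, /je.dut/ → 4.

4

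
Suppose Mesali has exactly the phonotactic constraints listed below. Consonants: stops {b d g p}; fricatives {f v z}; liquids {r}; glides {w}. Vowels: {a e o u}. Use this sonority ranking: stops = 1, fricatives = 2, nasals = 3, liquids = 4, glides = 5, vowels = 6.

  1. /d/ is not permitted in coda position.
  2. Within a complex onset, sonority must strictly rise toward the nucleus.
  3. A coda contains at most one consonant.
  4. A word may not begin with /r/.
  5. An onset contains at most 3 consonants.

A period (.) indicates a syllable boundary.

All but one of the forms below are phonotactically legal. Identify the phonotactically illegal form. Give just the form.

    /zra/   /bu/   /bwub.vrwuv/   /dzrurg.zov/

/zra/ — σ1 onset /zr/ (2→4 rises), coda /∅/ ok → phonotactically legal
/bu/ — σ1 onset /b/, coda /∅/ ok → phonotactically legal
/bwub.vrwuv/ — σ1 onset /bw/ (1→5 rises), coda /b/ ok; σ2 onset /vrw/ (2→4→5 rises), coda /v/ ok → phonotactically legal
/dzrurg.zov/ — violates constraint 3: syllable 1 coda /rg/ has 2 consonants (> 1) → phonotactically illegal

/dzrurg.zov/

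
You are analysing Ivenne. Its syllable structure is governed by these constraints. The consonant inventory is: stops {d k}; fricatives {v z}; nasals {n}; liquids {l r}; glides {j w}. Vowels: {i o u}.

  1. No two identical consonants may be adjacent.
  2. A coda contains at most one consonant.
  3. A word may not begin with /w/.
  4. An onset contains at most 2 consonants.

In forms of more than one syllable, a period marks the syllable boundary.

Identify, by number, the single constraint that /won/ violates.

/won/: word begins with /w/.
This is a violation of constraint 3: "A word may not begin with /w/."
The remaining constraints (1, 2, 4) are satisfied.

3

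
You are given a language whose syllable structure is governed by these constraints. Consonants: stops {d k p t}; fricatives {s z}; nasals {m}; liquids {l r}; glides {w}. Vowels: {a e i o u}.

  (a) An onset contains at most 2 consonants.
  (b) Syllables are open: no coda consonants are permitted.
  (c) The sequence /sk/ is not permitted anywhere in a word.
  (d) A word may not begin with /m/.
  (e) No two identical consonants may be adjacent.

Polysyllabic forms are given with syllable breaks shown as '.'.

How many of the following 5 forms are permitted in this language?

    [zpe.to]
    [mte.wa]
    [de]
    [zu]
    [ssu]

3

[zpe.to] — σ1 onset /zp/ (2C), coda /∅/ ok; σ2 onset /t/, coda /∅/ ok → permitted
[mte.wa] — violates constraint (d): word begins with /m/ → not permitted
[de] — σ1 onset /d/, coda /∅/ ok → permitted
[zu] — σ1 onset /z/, coda /∅/ ok → permitted
[ssu] — violates constraint (e): adjacent identical consonants /ss/ → not permitted
Permitted: [zpe.to], [de], [zu] → 3.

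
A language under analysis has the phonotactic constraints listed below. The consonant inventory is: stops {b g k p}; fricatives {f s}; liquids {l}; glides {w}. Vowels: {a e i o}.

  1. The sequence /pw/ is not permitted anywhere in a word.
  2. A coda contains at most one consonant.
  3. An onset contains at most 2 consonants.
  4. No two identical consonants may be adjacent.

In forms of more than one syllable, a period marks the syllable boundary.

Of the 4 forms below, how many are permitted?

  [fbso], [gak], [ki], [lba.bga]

3

[fbso] — violates constraint 3: syllable 1 onset /fbs/ has 3 consonants (> 2) → not permitted
[gak] — σ1 onset /g/, coda /k/ ok → permitted
[ki] — σ1 onset /k/, coda /∅/ ok → permitted
[lba.bga] — σ1 onset /lb/ (2C), coda /∅/ ok; σ2 onset /bg/ (2C), coda /∅/ ok → permitted
Permitted: [gak], [ki], [lba.bga] → 3.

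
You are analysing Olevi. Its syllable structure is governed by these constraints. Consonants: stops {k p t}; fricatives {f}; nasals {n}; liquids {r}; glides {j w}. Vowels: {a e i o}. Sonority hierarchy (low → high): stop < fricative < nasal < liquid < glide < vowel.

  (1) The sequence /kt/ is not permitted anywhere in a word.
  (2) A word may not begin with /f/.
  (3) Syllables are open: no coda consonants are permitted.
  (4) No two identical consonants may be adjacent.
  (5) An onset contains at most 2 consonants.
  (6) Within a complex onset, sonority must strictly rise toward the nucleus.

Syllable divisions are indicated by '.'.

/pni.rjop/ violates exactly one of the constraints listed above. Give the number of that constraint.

3

/pni.rjop/: syllable 2 coda /p/ has 1 consonant (> 0).
This is a violation of constraint 3: "Syllables are open: no coda consonants are permitted."
The remaining constraints (1, 2, 4, 5, 6) are satisfied.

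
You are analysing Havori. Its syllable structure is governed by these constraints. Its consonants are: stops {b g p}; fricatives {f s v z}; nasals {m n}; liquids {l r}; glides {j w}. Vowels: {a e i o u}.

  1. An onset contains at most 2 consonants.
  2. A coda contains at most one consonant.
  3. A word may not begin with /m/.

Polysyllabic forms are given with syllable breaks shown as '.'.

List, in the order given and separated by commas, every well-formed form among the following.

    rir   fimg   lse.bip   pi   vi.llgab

rir, lse.bip, pi

rir — σ1 onset /r/, coda /r/ ok → well-formed
fimg — violates constraint 2: syllable 1 coda /mg/ has 2 consonants (> 1) → ill-formed
lse.bip — σ1 onset /ls/ (2C), coda /∅/ ok; σ2 onset /b/, coda /p/ ok → well-formed
pi — σ1 onset /p/, coda /∅/ ok → well-formed
vi.llgab — violates constraint 1: syllable 2 onset /llg/ has 3 consonants (> 2) → ill-formed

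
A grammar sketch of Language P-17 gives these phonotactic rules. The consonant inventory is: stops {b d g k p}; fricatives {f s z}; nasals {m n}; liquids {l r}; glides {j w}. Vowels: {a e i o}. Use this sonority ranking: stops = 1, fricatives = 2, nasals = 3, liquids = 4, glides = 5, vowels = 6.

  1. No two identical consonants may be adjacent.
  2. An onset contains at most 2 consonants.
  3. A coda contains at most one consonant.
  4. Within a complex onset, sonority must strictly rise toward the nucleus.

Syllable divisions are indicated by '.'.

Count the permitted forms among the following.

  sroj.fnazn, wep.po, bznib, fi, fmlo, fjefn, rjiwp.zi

sroj.fnazn — violates constraint 3: syllable 2 coda /zn/ has 2 consonants (> 1) → not permitted
wep.po — violates constraint 1: adjacent identical consonants /pp/ → not permitted
bznib — violates constraint 2: syllable 1 onset /bzn/ has 3 consonants (> 2) → not permitted
fi — σ1 onset /f/, coda /∅/ ok → permitted
fmlo — violates constraint 2: syllable 1 onset /fml/ has 3 consonants (> 2) → not permitted
fjefn — violates constraint 3: syllable 1 coda /fn/ has 2 consonants (> 1) → not permitted
rjiwp.zi — violates constraint 3: syllable 1 coda /wp/ has 2 consonants (> 1) → not permitted
Permitted: fi → 1.

1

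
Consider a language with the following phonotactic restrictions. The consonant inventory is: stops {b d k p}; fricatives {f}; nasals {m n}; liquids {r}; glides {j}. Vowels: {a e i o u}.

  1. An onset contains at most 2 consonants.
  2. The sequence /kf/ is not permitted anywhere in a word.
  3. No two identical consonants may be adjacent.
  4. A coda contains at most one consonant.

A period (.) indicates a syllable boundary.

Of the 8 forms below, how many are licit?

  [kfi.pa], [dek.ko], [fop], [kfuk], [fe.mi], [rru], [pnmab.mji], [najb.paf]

[kfi.pa] — violates constraint 2: contains banned sequence /kf/ → illicit
[dek.ko] — violates constraint 3: adjacent identical consonants /kk/ → illicit
[fop] — σ1 onset /f/, coda /p/ ok → licit
[kfuk] — violates constraint 2: contains banned sequence /kf/ → illicit
[fe.mi] — σ1 onset /f/, coda /∅/ ok; σ2 onset /m/, coda /∅/ ok → licit
[rru] — violates constraint 3: adjacent identical consonants /rr/ → illicit
[pnmab.mji] — violates constraint 1: syllable 1 onset /pnm/ has 3 consonants (> 2) → illicit
[najb.paf] — violates constraint 4: syllable 1 coda /jb/ has 2 consonants (> 1) → illicit
Licit: [fop], [fe.mi] → 2.

2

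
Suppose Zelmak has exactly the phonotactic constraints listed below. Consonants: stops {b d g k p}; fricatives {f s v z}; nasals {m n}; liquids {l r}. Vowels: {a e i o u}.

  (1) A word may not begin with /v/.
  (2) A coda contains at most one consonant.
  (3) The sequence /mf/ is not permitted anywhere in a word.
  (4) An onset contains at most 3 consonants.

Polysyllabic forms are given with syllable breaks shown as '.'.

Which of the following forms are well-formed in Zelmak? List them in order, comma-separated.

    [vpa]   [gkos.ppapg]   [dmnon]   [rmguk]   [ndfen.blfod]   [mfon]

[vpa] — violates constraint 1: word begins with /v/ → ill-formed
[gkos.ppapg] — violates constraint 2: syllable 2 coda /pg/ has 2 consonants (> 1) → ill-formed
[dmnon] — σ1 onset /dmn/ (3C), coda /n/ ok → well-formed
[rmguk] — σ1 onset /rmg/ (3C), coda /k/ ok → well-formed
[ndfen.blfod] — σ1 onset /ndf/ (3C), coda /n/ ok; σ2 onset /blf/ (3C), coda /d/ ok → well-formed
[mfon] — violates constraint 3: contains banned sequence /mf/ → ill-formed

[dmnon], [rmguk], [ndfen.blfod]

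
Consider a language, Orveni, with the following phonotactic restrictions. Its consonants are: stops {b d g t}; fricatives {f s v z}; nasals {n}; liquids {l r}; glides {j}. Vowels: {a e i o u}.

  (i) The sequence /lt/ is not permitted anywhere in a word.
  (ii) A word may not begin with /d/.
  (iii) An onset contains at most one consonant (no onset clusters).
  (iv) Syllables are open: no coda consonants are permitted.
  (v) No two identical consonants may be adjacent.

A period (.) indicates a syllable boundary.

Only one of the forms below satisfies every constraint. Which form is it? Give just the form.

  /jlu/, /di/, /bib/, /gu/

/gu/

/jlu/ — violates constraint (iii): syllable 1 onset /jl/ has 2 consonants (> 1) → illicit
/di/ — violates constraint (ii): word begins with /d/ → illicit
/bib/ — violates constraint (iv): syllable 1 coda /b/ has 1 consonant (> 0) → illicit
/gu/ — σ1 onset /g/, coda /∅/ ok → licit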